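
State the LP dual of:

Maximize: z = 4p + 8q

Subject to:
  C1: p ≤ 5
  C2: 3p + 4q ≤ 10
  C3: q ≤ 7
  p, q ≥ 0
Minimize: z = 5y1 + 10y2 + 7y3

Subject to:
  C1: -y1 - 3y2 ≤ -4
  C2: -4y2 - y3 ≤ -8
  y1, y2, y3 ≥ 0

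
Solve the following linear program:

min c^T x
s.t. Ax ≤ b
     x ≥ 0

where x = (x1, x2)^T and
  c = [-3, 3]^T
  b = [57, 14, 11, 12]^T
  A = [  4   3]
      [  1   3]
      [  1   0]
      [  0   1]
Each vertex is the intersection of two constraint boundaries that also satisfies all remaining constraints:
  x1 = 0 and x2 = 0 → (0, 0)
  x1 = 11 and x2 = 0 → (11, 0)
  x1 + 3x2 = 14 and x1 = 11 → (11, 1)
  x1 + 3x2 = 14 and x1 = 0 → (0, 4.667)

Evaluating z = -3x1 + 3x2 at each vertex:
  (0, 0): z = 0
  (11, 0): z = -33
  (11, 1): z = -30
  (0, 4.667): z = 14

The minimum is at (11, 0) with z = -33.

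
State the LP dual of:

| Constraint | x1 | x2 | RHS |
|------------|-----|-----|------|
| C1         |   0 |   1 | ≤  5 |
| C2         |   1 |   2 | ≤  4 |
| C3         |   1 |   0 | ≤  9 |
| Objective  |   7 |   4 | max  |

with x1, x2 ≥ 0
Minimize: z = 5y1 + 4y2 + 9y3

Subject to:
  C1: -y2 - y3 ≤ -7
  C2: -y1 - 2y2 ≤ -4
  y1, y2, y3 ≥ 0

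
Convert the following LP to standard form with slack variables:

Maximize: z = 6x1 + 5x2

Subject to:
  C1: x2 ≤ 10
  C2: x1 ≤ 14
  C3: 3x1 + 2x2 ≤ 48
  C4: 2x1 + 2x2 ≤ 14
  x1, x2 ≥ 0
max z = 6x1 + 5x2

s.t.
  x2 + s1 = 10
  x1 + s2 = 14
  3x1 + 2x2 + s3 = 48
  2x1 + 2x2 + s4 = 14
  x1, x2, s1, s2, s3, s4 ≥ 0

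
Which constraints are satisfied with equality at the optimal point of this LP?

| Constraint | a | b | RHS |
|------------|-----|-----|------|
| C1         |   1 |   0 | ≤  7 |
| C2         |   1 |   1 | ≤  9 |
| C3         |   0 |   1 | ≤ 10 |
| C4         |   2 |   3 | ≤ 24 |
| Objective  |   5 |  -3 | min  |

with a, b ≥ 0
Optimal: a = 0, b = 8
Slack at optimum:
  C1: slack = 7
  C2: slack = 1
  C3: slack = 2
  C4: slack = 0 (binding)
  a ≥ 0: a = 0 (binding)
  b ≥ 0: b = 8
Binding constraints: C4, a ≥ 0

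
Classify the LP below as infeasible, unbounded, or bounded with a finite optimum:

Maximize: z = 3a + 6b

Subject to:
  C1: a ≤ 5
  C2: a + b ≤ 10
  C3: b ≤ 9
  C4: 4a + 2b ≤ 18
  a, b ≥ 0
The point (0, 9) satisfies every constraint, so the LP is feasible; the constraints give a ≤ 5 and b ≤ 9, which with a, b ≥ 0 keep the feasible region inside a bounded box. A feasible, bounded LP attains a finite optimum at a vertex.

Evaluating z = 3a + 6b at each vertex:
  (0, 0): z = 0
  (4.5, 0): z = 13.5
  (0, 9): z = 54

Feasible with finite optimum z* = 54 at (0, 9).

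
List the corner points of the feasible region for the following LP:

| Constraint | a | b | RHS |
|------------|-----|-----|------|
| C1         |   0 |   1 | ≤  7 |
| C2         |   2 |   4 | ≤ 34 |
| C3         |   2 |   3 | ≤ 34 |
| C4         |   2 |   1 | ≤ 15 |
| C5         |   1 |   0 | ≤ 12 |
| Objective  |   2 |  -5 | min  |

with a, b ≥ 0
Each vertex is the intersection of two constraint boundaries that also satisfies all remaining constraints:
  a = 0 and b = 0 → (0, 0)
  2a + b = 15 and b = 0 → (7.5, 0)
  2a + 4b = 34 and 2a + b = 15 → (4.333, 6.333)
  b = 7 and 2a + 4b = 34 → (3, 7)
  b = 7 and a = 0 → (0, 7)

Vertices: (0, 0), (7.5, 0), (4.333, 6.333), (3, 7), (0, 7)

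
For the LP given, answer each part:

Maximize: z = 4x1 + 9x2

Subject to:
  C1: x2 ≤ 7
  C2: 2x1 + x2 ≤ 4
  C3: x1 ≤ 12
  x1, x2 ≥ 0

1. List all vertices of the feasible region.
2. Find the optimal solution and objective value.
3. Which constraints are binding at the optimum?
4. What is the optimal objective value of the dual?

1. (0, 0), (2, 0), (0, 4)
2. x1 = 0, x2 = 4, z = 36
3. C2, x1 ≥ 0
4. 36 (by strong duality, equal to the primal optimum)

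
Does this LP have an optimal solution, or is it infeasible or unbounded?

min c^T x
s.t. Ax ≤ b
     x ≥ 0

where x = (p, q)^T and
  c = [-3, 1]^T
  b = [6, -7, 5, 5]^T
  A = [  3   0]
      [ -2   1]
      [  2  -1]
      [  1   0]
One constraint requires 2p - q ≤ 5, while the constraint -2p + q ≤ -7 is equivalent to 2p - q ≥ 7. Together they would need 7 ≤ 2p - q ≤ 5, which is impossible since 7 > 5. No point satisfies all constraints.

The feasible region is empty; the LP is infeasible.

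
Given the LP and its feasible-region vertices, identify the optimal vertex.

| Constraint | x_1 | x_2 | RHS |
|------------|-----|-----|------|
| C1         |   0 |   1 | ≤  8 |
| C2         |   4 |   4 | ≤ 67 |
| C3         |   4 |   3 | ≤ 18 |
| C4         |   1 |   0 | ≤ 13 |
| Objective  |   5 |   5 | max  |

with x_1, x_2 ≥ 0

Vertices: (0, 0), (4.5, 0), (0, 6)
Evaluating z = 5x_1 + 5x_2 at each vertex:
  (0, 0): z = 0
  (4.5, 0): z = 22.5
  (0, 6): z = 30

The largest value is z = 30, attained at (0, 6).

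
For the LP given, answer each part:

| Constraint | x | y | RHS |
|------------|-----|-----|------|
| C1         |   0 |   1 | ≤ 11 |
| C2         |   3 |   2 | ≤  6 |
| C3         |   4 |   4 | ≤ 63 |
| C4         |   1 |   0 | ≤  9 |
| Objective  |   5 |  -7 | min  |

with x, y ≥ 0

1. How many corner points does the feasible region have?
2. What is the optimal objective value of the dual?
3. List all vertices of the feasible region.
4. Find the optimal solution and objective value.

1. 3
2. -21 (by strong duality, equal to the primal optimum)
3. (0, 0), (2, 0), (0, 3)
4. x = 0, y = 3, z = -21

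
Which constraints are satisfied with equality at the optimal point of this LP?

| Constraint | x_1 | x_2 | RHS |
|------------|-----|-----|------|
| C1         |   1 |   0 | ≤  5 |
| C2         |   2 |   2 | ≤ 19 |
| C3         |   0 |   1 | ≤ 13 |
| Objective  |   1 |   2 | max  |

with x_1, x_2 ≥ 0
Optimal: x_1 = 0, x_2 = 9.5
Binding: C2, x_1 ≥ 0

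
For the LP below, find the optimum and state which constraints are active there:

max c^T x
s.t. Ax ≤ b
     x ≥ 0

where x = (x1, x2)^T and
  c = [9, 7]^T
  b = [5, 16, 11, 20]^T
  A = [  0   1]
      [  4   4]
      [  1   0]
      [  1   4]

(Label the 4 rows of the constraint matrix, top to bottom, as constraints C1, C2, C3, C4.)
Optimal: x1 = 4, x2 = 0
Binding: C2, x2 ≥ 0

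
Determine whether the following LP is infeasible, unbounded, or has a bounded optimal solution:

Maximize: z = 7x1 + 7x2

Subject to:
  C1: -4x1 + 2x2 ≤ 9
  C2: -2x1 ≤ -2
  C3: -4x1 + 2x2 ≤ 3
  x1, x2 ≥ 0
Feasible point: (1, 0) satisfies every constraint, so the LP is feasible.
Direction d = (1, 0): for each constraint row a, a·d ≤ 0 —
  (-4)(1) + (2)(0) = -4 ≤ 0
  (-2)(1) + (0)(0) = -2 ≤ 0
  (-4)(1) + (2)(0) = -4 ≤ 0
and d ≥ 0, so (1, 0) + t·d stays feasible for every t ≥ 0. Along this ray z = 7x1 + 7x2 changes by 7 per unit t, so z → +∞.

Unbounded — the objective can increase without bound over the feasible region.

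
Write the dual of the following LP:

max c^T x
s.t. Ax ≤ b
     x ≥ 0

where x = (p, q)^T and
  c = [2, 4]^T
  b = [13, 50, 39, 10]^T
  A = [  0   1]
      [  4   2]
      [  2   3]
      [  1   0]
Minimize: z = 13y1 + 50y2 + 39y3 + 10y4

Subject to:
  C1: -4y2 - 2y3 - y4 ≤ -2
  C2: -y1 - 2y2 - 3y3 ≤ -4
  y1, y2, y3, y4 ≥ 0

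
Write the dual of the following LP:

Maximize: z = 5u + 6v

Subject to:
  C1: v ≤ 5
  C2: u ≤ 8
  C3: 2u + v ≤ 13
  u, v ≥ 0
Minimize: z = 5y1 + 8y2 + 13y3

Subject to:
  C1: -y2 - 2y3 ≤ -5
  C2: -y1 - y3 ≤ -6
  y1, y2, y3 ≥ 0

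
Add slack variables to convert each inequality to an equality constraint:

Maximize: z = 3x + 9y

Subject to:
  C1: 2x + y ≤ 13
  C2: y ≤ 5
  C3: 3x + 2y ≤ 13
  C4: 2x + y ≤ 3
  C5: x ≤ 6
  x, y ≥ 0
max z = 3x + 9y

s.t.
  2x + y + s1 = 13
  y + s2 = 5
  3x + 2y + s3 = 13
  2x + y + s4 = 3
  x + s5 = 6
  x, y, s1, s2, s3, s4, s5 ≥ 0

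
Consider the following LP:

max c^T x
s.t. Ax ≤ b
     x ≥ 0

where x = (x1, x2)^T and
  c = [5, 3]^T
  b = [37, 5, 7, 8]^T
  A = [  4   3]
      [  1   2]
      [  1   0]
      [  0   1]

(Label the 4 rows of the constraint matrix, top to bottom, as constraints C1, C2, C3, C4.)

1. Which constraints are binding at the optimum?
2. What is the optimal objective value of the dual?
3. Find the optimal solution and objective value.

1. C2, x2 ≥ 0
2. 25 (by strong duality, equal to the primal optimum)
3. x1 = 5, x2 = 0, z = 25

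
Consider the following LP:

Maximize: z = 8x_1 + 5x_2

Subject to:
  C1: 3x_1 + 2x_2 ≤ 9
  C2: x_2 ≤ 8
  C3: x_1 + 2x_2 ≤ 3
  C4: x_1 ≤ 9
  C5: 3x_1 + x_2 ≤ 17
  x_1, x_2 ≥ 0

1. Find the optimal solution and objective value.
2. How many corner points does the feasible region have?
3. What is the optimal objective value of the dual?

1. x_1 = 3, x_2 = 0, z = 24
2. 3
3. 24 (by strong duality, equal to the primal optimum)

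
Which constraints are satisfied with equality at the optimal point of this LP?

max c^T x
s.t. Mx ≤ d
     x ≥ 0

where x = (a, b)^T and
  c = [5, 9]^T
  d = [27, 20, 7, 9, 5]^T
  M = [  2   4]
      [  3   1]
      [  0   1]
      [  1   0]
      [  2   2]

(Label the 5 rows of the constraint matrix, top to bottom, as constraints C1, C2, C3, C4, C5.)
Optimal: a = 0, b = 2.5
Slack at optimum:
  C1: slack = 17
  C2: slack = 17.5
  C3: slack = 4.5
  C4: slack = 9
  C5: slack = 0 (binding)
  a ≥ 0: a = 0 (binding)
  b ≥ 0: b = 2.5
Binding constraints: C5, a ≥ 0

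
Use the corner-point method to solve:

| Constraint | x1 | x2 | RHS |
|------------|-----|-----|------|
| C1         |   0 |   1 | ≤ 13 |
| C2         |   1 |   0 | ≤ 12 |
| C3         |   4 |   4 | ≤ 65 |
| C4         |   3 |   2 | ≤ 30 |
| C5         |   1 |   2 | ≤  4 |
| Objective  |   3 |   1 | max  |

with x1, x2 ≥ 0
x1 = 4, x2 = 0, z = 12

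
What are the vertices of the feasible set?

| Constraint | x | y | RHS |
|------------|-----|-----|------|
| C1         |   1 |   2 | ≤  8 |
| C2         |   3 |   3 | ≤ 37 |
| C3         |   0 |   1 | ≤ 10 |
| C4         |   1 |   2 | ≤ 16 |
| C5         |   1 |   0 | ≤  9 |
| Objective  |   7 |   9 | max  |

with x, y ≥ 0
Each vertex is the intersection of two constraint boundaries that also satisfies all remaining constraints:
  x = 0 and y = 0 → (0, 0)
  x + 2y = 8 and y = 0 → (8, 0)
  x + 2y = 8 and x = 0 → (0, 4)

Vertices: (0, 0), (8, 0), (0, 4)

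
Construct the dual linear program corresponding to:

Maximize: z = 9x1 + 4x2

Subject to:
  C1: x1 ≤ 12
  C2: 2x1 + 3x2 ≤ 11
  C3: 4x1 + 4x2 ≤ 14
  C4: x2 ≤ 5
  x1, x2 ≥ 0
Minimize: z = 12y1 + 11y2 + 14y3 + 5y4

Subject to:
  C1: -y1 - 2y2 - 4y3 ≤ -9
  C2: -3y2 - 4y3 - y4 ≤ -4
  y1, y2, y3, y4 ≥ 0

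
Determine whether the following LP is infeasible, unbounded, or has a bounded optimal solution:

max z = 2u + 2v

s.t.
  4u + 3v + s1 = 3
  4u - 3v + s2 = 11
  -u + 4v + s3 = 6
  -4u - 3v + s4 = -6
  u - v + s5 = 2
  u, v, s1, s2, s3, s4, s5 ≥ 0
The row 4u + 3v + s1 = 3 with s1 ≥ 0 requires 4u + 3v ≤ 3, while the row -4u - 3v + s4 = -6 with s4 ≥ 0 is equivalent to 4u + 3v ≥ 6. Together they would need 6 ≤ 4u + 3v ≤ 3, which is impossible since 6 > 3. No point satisfies all constraints.

Infeasible — the constraint set is empty.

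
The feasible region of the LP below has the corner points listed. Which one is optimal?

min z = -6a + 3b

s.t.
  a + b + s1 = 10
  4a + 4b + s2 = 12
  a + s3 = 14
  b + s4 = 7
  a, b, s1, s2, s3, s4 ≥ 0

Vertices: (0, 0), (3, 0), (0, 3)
Evaluating z = -6a + 3b at each vertex:
  (0, 0): z = 0
  (3, 0): z = -18
  (0, 3): z = 9

The smallest value is z = -18, attained at (3, 0).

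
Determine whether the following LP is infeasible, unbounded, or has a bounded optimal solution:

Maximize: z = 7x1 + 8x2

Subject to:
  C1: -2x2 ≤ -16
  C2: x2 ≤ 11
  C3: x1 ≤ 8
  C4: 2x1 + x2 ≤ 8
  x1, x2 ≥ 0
The point (0, 8) satisfies every constraint, so the LP is feasible; the constraints give x1 ≤ 8 and x2 ≤ 11, which with x1, x2 ≥ 0 keep the feasible region inside a bounded box. A feasible, bounded LP attains a finite optimum at a vertex.

Evaluating z = 7x1 + 8x2 at each vertex:
  (0, 8): z = 64

Bounded optimum: z* = 64 at (0, 8).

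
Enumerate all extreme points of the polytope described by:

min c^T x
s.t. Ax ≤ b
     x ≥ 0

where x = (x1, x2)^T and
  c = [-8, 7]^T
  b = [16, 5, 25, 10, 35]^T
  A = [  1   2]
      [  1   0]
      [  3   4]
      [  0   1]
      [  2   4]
Each vertex is the intersection of two constraint boundaries that also satisfies all remaining constraints:
  x1 = 0 and x2 = 0 → (0, 0)
  x1 = 5 and x2 = 0 → (5, 0)
  x1 = 5 and 3x1 + 4x2 = 25 → (5, 2.5)
  3x1 + 4x2 = 25 and x1 = 0 → (0, 6.25)

Vertices: (0, 0), (5, 0), (5, 2.5), (0, 6.25)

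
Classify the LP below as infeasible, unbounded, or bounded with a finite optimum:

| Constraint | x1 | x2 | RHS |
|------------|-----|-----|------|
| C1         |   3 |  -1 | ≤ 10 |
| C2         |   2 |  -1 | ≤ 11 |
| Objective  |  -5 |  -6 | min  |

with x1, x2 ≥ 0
Feasible point: (0, 0) satisfies every constraint, so the LP is feasible.
Direction d = (0, 1): for each constraint row a, a·d ≤ 0 —
  (3)(0) + (-1)(1) = -1 ≤ 0
  (2)(0) + (-1)(1) = -1 ≤ 0
and d ≥ 0, so (0, 0) + t·d stays feasible for every t ≥ 0. Along this ray z = -5x1 - 6x2 changes by -6 per unit t, so z → −∞.

Unbounded: there is a feasible ray along which z → −∞.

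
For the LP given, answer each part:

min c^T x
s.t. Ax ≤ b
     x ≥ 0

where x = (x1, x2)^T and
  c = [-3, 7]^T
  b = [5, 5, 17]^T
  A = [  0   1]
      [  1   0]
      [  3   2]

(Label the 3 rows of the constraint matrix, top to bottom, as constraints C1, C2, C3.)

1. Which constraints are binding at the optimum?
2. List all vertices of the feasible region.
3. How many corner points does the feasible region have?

1. C2, x2 ≥ 0
2. (0, 0), (5, 0), (5, 1), (2.333, 5), (0, 5)
3. 5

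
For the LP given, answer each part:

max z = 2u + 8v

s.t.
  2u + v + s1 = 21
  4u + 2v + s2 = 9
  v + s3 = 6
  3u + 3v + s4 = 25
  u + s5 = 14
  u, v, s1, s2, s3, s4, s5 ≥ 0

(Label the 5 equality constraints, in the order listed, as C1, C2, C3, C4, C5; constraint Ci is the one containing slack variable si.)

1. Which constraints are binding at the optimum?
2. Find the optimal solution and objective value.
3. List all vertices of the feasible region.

1. C2, u ≥ 0
2. u = 0, v = 4.5, z = 36
3. (0, 0), (2.25, 0), (0, 4.5)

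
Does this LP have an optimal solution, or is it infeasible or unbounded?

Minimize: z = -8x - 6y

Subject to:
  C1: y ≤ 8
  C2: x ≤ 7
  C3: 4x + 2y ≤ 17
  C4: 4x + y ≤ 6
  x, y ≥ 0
The point (0, 6) satisfies every constraint, so the LP is feasible; the constraints give x ≤ 7 and y ≤ 8, which with x, y ≥ 0 keep the feasible region inside a bounded box. A feasible, bounded LP attains a finite optimum at a vertex.

Evaluating z = -8x - 6y at each vertex:
  (0, 0): z = 0
  (1.5, 0): z = -12
  (0, 6): z = -36

Feasible with finite optimum z* = -36 at (0, 6).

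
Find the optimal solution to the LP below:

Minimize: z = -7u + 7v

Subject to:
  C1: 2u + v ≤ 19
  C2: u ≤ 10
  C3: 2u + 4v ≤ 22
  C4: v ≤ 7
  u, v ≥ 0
u = 9.5, v = 0, z = -66.5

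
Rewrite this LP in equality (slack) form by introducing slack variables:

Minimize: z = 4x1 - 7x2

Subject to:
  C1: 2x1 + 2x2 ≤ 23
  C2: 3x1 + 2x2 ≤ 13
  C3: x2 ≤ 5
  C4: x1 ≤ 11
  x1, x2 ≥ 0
min z = 4x1 - 7x2

s.t.
  2x1 + 2x2 + s1 = 23
  3x1 + 2x2 + s2 = 13
  x2 + s3 = 5
  x1 + s4 = 11
  x1, x2, s1, s2, s3, s4 ≥ 0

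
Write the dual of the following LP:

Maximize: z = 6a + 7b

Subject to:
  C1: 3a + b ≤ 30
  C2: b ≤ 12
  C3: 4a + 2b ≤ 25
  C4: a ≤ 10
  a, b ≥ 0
Minimize: z = 30y1 + 12y2 + 25y3 + 10y4

Subject to:
  C1: -3y1 - 4y3 - y4 ≤ -6
  C2: -y1 - y2 - 2y3 ≤ -7
  y1, y2, y3, y4 ≥ 0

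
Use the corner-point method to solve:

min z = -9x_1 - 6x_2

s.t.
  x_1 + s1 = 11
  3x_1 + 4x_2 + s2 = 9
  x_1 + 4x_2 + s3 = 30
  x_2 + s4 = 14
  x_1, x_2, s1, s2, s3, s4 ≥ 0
x_1 = 3, x_2 = 0, z = -27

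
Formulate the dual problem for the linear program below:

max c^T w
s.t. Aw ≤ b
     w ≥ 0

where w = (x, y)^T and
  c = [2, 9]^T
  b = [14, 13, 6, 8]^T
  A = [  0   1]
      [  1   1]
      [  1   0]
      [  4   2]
Minimize: z = 14y1 + 13y2 + 6y3 + 8y4

Subject to:
  C1: -y2 - y3 - 4y4 ≤ -2
  C2: -y1 - y2 - 2y4 ≤ -9
  y1, y2, y3, y4 ≥ 0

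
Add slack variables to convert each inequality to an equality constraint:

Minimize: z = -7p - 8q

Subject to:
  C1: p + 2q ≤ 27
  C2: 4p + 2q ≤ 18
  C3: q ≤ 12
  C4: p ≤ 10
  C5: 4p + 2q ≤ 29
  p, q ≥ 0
min z = -7p - 8q

s.t.
  p + 2q + s1 = 27
  4p + 2q + s2 = 18
  q + s3 = 12
  p + s4 = 10
  4p + 2q + s5 = 29
  p, q, s1, s2, s3, s4, s5 ≥ 0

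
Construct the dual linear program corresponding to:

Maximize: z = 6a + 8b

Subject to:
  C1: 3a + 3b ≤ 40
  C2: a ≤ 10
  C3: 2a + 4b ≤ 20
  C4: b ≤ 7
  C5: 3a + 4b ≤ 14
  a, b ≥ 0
Minimize: z = 40y1 + 10y2 + 20y3 + 7y4 + 14y5

Subject to:
  C1: -3y1 - y2 - 2y3 - 3y5 ≤ -6
  C2: -3y1 - 4y3 - y4 - 4y5 ≤ -8
  y1, y2, y3, y4, y5 ≥ 0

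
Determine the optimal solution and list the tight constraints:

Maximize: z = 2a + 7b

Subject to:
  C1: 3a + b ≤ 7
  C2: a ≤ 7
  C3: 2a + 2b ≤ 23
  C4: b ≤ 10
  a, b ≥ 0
Optimal: a = 0, b = 7
Slack at optimum:
  C1: slack = 0 (binding)
  C2: slack = 7
  C3: slack = 9
  C4: slack = 3
  a ≥ 0: a = 0 (binding)
  b ≥ 0: b = 7
Binding constraints: C1, a ≥ 0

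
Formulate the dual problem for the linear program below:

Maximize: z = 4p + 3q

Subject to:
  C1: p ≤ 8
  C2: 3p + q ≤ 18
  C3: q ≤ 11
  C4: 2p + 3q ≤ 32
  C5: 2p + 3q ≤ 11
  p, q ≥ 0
Minimize: z = 8y1 + 18y2 + 11y3 + 32y4 + 11y5

Subject to:
  C1: -y1 - 3y2 - 2y4 - 2y5 ≤ -4
  C2: -y2 - y3 - 3y4 - 3y5 ≤ -3
  y1, y2, y3, y4, y5 ≥ 0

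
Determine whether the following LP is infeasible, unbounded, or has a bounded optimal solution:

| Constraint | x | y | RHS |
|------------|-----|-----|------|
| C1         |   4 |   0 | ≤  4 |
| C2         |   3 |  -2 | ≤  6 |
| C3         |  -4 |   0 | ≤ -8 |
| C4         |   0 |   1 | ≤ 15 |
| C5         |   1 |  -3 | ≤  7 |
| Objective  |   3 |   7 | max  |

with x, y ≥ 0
C1 requires 4x ≤ 4, while C3 (-4x ≤ -8) is equivalent to 4x ≥ 8. Together they would need 8 ≤ 4x ≤ 4, which is impossible since 8 > 4. No point satisfies all constraints.

The feasible region is empty; the LP is infeasible.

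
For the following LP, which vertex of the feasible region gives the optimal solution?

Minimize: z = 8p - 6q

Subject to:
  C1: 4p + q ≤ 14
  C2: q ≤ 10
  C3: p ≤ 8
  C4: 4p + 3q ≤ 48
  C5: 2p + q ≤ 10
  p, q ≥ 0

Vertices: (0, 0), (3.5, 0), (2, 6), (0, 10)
(0, 10) with z = -60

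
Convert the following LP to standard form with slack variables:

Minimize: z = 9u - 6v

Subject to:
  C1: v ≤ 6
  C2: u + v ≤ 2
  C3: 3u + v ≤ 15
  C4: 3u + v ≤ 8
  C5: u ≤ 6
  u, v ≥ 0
min z = 9u - 6v

s.t.
  v + s1 = 6
  u + v + s2 = 2
  3u + v + s3 = 15
  3u + v + s4 = 8
  u + s5 = 6
  u, v, s1, s2, s3, s4, s5 ≥ 0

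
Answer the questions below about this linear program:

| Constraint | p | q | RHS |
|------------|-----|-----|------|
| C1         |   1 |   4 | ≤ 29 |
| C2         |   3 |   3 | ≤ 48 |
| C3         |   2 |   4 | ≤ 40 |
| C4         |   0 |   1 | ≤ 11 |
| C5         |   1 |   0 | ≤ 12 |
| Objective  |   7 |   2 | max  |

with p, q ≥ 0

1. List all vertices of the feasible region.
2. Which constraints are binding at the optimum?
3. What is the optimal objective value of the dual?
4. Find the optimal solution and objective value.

1. (0, 0), (12, 0), (12, 4), (11, 4.5), (0, 7.25)
2. C2, C3, C5
3. 92 (by strong duality, equal to the primal optimum)
4. p = 12, q = 4, z = 92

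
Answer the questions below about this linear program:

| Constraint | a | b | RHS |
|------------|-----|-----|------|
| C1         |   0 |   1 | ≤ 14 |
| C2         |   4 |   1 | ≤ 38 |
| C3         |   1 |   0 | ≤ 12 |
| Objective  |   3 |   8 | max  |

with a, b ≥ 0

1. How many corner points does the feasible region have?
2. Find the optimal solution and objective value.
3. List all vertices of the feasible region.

1. 4
2. a = 6, b = 14, z = 130
3. (0, 0), (9.5, 0), (6, 14), (0, 14)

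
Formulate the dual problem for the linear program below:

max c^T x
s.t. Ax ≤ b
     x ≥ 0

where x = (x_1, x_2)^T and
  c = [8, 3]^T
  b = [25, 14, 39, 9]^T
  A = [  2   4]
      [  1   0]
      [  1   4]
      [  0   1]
Minimize: z = 25y1 + 14y2 + 39y3 + 9y4

Subject to:
  C1: -2y1 - y2 - y3 ≤ -8
  C2: -4y1 - 4y3 - y4 ≤ -3
  y1, y2, y3, y4 ≥ 0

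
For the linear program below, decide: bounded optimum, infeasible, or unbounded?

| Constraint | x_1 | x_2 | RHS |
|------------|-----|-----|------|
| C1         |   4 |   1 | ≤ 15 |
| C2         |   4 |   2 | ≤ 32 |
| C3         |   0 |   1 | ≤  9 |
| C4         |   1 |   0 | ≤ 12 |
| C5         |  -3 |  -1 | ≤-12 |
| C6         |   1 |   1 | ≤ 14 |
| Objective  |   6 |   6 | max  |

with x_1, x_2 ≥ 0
The point (1.5, 9) satisfies every constraint, so the LP is feasible; the constraints give x_1 ≤ 12 and x_2 ≤ 9, which with x_1, x_2 ≥ 0 keep the feasible region inside a bounded box. A feasible, bounded LP attains a finite optimum at a vertex.

Evaluating z = 6x_1 + 6x_2 at each vertex:
  (3, 3): z = 36
  (1.5, 9): z = 63
  (1, 9): z = 60

Feasible with finite optimum z* = 63 at (1.5, 9).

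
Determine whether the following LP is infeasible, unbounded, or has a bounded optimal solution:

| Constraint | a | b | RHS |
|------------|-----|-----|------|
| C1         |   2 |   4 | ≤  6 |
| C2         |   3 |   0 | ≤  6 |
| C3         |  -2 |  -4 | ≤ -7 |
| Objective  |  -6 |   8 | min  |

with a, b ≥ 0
C1 requires 2a + 4b ≤ 6, while C3 (-2a - 4b ≤ -7) is equivalent to 2a + 4b ≥ 7. Together they would need 7 ≤ 2a + 4b ≤ 6, which is impossible since 7 > 6. No point satisfies all constraints.

Infeasible: no point satisfies all constraints simultaneously.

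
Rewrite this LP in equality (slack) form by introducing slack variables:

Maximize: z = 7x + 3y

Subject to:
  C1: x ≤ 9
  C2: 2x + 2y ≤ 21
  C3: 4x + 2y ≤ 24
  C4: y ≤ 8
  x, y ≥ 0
max z = 7x + 3y

s.t.
  x + s1 = 9
  2x + 2y + s2 = 21
  4x + 2y + s3 = 24
  y + s4 = 8
  x, y, s1, s2, s3, s4 ≥ 0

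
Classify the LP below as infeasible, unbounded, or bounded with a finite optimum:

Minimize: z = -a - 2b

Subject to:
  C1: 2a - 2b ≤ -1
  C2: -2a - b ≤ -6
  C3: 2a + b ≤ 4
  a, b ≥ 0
C3 requires 2a + b ≤ 4, while C2 (-2a - b ≤ -6) is equivalent to 2a + b ≥ 6. Together they would need 6 ≤ 2a + b ≤ 4, which is impossible since 6 > 4. No point satisfies all constraints.

Infeasible — the constraint set is empty.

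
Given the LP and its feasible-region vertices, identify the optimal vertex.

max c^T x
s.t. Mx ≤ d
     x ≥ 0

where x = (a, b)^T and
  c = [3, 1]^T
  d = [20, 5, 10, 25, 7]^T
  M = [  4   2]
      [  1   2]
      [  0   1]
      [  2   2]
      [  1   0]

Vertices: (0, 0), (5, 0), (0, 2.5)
(5, 0) with z = 15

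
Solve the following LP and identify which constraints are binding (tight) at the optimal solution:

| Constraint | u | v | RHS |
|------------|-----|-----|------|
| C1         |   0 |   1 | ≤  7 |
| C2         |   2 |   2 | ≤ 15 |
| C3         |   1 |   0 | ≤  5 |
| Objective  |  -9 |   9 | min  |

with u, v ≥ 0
Optimal: u = 5, v = 0
Slack at optimum:
  C1: slack = 7
  C2: slack = 5
  C3: slack = 0 (binding)
  u ≥ 0: u = 5
  v ≥ 0: v = 0 (binding)
Binding constraints: C3, v ≥ 0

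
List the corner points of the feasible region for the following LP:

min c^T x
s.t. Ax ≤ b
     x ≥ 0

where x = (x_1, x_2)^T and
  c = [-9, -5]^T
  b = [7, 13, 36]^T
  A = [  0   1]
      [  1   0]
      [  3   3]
Each vertex is the intersection of two constraint boundaries that also satisfies all remaining constraints:
  x_1 = 0 and x_2 = 0 → (0, 0)
  3x_1 + 3x_2 = 36 and x_2 = 0 → (12, 0)
  x_2 = 7 and 3x_1 + 3x_2 = 36 → (5, 7)
  x_2 = 7 and x_1 = 0 → (0, 7)

Vertices: (0, 0), (12, 0), (5, 7), (0, 7)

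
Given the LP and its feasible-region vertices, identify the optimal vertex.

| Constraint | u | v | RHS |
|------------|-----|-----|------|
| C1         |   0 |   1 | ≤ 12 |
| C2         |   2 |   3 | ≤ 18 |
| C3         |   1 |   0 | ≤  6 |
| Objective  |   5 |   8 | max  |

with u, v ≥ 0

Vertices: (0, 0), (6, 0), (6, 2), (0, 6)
Evaluating z = 5u + 8v at each vertex:
  (0, 0): z = 0
  (6, 0): z = 30
  (6, 2): z = 46
  (0, 6): z = 48

The largest value is z = 48, attained at (0, 6).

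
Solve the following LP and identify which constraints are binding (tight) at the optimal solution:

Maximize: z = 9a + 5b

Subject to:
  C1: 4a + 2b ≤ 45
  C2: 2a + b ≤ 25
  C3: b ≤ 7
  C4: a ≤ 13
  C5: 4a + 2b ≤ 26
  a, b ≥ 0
Optimal: a = 3, b = 7
Slack at optimum:
  C1: slack = 19
  C2: slack = 12
  C3: slack = 0 (binding)
  C4: slack = 10
  C5: slack = 0 (binding)
  a ≥ 0: a = 3
  b ≥ 0: b = 7
Binding constraints: C3, C5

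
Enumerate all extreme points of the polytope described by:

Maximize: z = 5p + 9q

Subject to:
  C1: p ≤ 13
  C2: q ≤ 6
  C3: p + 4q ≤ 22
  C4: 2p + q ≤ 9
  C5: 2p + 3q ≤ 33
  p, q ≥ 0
Each vertex is the intersection of two constraint boundaries that also satisfies all remaining constraints:
  p = 0 and q = 0 → (0, 0)
  2p + q = 9 and q = 0 → (4.5, 0)
  p + 4q = 22 and 2p + q = 9 → (2, 5)
  p + 4q = 22 and p = 0 → (0, 5.5)

Vertices: (0, 0), (4.5, 0), (2, 5), (0, 5.5)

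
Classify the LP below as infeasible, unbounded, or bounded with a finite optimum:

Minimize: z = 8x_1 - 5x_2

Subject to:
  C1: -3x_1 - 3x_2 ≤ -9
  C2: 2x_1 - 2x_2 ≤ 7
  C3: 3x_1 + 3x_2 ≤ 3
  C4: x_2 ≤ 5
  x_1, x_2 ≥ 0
C3 requires 3x_1 + 3x_2 ≤ 3, while C1 (-3x_1 - 3x_2 ≤ -9) is equivalent to 3x_1 + 3x_2 ≥ 9. Together they would need 9 ≤ 3x_1 + 3x_2 ≤ 3, which is impossible since 9 > 3. No point satisfies all constraints.

Infeasible: no point satisfies all constraints simultaneously.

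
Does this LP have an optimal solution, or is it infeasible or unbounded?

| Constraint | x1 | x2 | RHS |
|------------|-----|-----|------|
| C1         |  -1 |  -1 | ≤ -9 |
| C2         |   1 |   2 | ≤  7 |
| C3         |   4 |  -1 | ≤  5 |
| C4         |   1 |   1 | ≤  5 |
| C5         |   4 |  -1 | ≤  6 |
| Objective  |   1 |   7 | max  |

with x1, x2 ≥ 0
C4 requires x1 + x2 ≤ 5, while C1 (-x1 - x2 ≤ -9) is equivalent to x1 + x2 ≥ 9. Together they would need 9 ≤ x1 + x2 ≤ 5, which is impossible since 9 > 5. No point satisfies all constraints.

Infeasible — the constraint set is empty.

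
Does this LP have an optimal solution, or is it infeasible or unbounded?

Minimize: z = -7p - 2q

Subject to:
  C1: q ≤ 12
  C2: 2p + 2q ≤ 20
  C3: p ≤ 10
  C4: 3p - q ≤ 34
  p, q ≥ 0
The point (10, 0) satisfies every constraint, so the LP is feasible; the constraints give p ≤ 10 and q ≤ 12, which with p, q ≥ 0 keep the feasible region inside a bounded box. A feasible, bounded LP attains a finite optimum at a vertex.

Evaluating z = -7p - 2q at each vertex:
  (0, 0): z = 0
  (10, 0): z = -70
  (0, 10): z = -20

Feasible with finite optimum z* = -70 at (10, 0).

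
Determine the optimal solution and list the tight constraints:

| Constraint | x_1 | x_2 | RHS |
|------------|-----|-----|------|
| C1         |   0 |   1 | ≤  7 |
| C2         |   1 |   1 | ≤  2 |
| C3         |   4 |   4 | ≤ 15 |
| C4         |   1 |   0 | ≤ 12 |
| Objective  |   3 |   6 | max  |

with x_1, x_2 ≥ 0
Optimal: x_1 = 0, x_2 = 2
Slack at optimum:
  C1: slack = 5
  C2: slack = 0 (binding)
  C3: slack = 7
  C4: slack = 12
  x_1 ≥ 0: x_1 = 0 (binding)
  x_2 ≥ 0: x_2 = 2
Binding constraints: C2, x_1 ≥ 0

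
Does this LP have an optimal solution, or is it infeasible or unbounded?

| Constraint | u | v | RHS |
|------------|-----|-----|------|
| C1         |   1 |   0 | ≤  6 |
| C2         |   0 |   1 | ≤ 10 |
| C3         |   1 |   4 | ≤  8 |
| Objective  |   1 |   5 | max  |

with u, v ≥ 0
The point (0, 2) satisfies every constraint, so the LP is feasible; the constraints give u ≤ 6 and v ≤ 10, which with u, v ≥ 0 keep the feasible region inside a bounded box. A feasible, bounded LP attains a finite optimum at a vertex.

Bounded optimum: z* = 10 at (0, 2).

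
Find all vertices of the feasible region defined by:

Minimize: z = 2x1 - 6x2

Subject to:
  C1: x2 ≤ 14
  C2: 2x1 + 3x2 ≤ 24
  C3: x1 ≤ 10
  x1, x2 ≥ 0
Each vertex is the intersection of two constraint boundaries that also satisfies all remaining constraints:
  x1 = 0 and x2 = 0 → (0, 0)
  x1 = 10 and x2 = 0 → (10, 0)
  2x1 + 3x2 = 24 and x1 = 10 → (10, 1.333)
  2x1 + 3x2 = 24 and x1 = 0 → (0, 8)

Vertices: (0, 0), (10, 0), (10, 1.333), (0, 8)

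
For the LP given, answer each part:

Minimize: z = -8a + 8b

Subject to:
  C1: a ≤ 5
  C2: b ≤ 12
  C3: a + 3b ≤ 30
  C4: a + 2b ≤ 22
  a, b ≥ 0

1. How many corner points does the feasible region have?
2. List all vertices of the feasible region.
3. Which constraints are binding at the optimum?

1. 4
2. (0, 0), (5, 0), (5, 8.333), (0, 10)
3. C1, b ≥ 0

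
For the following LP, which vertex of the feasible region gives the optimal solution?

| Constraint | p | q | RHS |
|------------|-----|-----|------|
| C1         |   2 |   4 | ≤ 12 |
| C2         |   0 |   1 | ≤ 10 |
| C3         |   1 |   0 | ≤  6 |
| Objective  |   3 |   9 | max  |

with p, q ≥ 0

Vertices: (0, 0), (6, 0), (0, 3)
(0, 3) with z = 27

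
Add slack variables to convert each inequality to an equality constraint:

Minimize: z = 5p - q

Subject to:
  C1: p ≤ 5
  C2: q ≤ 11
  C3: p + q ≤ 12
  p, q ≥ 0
min z = 5p - q

s.t.
  p + s1 = 5
  q + s2 = 11
  p + q + s3 = 12
  p, q, s1, s2, s3 ≥ 0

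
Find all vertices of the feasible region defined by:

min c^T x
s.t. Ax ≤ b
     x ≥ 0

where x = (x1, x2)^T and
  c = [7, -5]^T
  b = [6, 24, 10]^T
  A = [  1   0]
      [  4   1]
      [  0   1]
Each vertex is the intersection of two constraint boundaries that also satisfies all remaining constraints:
  x1 = 0 and x2 = 0 → (0, 0)
  x1 = 6 and 4x1 + x2 = 24 → (6, 0)
  4x1 + x2 = 24 and x2 = 10 → (3.5, 10)
  x2 = 10 and x1 = 0 → (0, 10)

Vertices: (0, 0), (6, 0), (3.5, 10), (0, 10)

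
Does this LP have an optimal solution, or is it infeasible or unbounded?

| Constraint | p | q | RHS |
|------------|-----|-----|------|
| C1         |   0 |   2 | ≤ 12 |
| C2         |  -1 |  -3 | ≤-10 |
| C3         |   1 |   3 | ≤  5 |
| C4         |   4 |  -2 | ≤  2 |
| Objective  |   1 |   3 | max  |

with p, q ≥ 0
C3 requires p + 3q ≤ 5, while C2 (-p - 3q ≤ -10) is equivalent to p + 3q ≥ 10. Together they would need 10 ≤ p + 3q ≤ 5, which is impossible since 10 > 5. No point satisfies all constraints.

Infeasible — the constraint set is empty.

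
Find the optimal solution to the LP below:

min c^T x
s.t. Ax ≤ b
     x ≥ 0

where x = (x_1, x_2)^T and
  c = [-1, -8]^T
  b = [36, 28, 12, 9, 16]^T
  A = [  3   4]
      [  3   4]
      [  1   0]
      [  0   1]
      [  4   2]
x_1 = 0, x_2 = 7, z = -56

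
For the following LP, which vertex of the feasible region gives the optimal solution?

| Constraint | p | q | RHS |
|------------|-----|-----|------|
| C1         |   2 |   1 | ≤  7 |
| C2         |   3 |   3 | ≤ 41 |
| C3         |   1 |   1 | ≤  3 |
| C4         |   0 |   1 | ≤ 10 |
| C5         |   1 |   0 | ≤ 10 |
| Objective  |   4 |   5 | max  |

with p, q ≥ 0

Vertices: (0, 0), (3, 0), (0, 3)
(0, 3) with z = 15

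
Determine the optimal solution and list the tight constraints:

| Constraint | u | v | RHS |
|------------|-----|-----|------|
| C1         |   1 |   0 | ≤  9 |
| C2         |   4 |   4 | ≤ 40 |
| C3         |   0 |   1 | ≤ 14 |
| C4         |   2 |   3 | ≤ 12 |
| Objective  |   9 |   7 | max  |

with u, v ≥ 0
Optimal: u = 6, v = 0
Slack at optimum:
  C1: slack = 3
  C2: slack = 16
  C3: slack = 14
  C4: slack = 0 (binding)
  u ≥ 0: u = 6
  v ≥ 0: v = 0 (binding)
Binding constraints: C4, v ≥ 0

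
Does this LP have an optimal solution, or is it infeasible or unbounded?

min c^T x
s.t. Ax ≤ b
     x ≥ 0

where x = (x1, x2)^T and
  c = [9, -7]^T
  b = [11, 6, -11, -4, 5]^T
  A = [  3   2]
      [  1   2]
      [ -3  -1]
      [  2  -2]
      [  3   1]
One constraint requires 3x1 + x2 ≤ 5, while the constraint -3x1 - x2 ≤ -11 is equivalent to 3x1 + x2 ≥ 11. Together they would need 11 ≤ 3x1 + x2 ≤ 5, which is impossible since 11 > 5. No point satisfies all constraints.

Infeasible: no point satisfies all constraints simultaneously.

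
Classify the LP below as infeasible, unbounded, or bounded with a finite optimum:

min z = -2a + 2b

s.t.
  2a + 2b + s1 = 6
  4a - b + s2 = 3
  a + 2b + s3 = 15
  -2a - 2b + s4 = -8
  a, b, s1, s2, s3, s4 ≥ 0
The row 2a + 2b + s1 = 6 with s1 ≥ 0 requires 2a + 2b ≤ 6, while the row -2a - 2b + s4 = -8 with s4 ≥ 0 is equivalent to 2a + 2b ≥ 8. Together they would need 8 ≤ 2a + 2b ≤ 6, which is impossible since 8 > 6. No point satisfies all constraints.

Infeasible — the constraint set is empty.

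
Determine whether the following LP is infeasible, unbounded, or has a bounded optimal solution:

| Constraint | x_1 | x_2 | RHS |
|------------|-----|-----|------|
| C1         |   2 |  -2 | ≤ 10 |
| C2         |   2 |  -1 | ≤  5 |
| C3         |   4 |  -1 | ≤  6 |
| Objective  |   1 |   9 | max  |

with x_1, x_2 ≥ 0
Feasible point: (0, 0) satisfies every constraint, so the LP is feasible.
Direction d = (0, 1): for each constraint row a, a·d ≤ 0 —
  (2)(0) + (-2)(1) = -2 ≤ 0
  (2)(0) + (-1)(1) = -1 ≤ 0
  (4)(0) + (-1)(1) = -1 ≤ 0
and d ≥ 0, so (0, 0) + t·d stays feasible for every t ≥ 0. Along this ray z = x_1 + 9x_2 changes by 9 per unit t, so z → +∞.

The LP is unbounded; z can be made arbitrarily large.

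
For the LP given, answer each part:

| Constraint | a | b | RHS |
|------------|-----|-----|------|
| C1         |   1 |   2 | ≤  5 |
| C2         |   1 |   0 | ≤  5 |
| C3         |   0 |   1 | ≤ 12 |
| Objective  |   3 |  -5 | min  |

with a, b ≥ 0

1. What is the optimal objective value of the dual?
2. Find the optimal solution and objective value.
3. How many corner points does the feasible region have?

1. -12.5 (by strong duality, equal to the primal optimum)
2. a = 0, b = 2.5, z = -12.5
3. 3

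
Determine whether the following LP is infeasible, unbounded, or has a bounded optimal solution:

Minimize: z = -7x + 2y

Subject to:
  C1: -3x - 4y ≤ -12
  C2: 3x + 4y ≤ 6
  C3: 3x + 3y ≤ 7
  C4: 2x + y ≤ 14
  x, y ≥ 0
C2 requires 3x + 4y ≤ 6, while C1 (-3x - 4y ≤ -12) is equivalent to 3x + 4y ≥ 12. Together they would need 12 ≤ 3x + 4y ≤ 6, which is impossible since 12 > 6. No point satisfies all constraints.

Infeasible — the constraint set is empty.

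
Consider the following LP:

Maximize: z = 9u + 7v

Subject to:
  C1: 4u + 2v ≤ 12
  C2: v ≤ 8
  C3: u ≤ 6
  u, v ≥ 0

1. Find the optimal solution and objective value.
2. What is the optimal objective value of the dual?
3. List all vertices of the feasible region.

1. u = 0, v = 6, z = 42
2. 42 (by strong duality, equal to the primal optimum)
3. (0, 0), (3, 0), (0, 6)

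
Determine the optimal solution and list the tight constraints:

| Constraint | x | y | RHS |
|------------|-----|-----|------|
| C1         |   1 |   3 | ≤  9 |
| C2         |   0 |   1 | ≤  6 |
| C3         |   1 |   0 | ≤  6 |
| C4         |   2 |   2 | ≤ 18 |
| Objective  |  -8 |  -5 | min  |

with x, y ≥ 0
Optimal: x = 6, y = 1
Slack at optimum:
  C1: slack = 0 (binding)
  C2: slack = 5
  C3: slack = 0 (binding)
  C4: slack = 4
  x ≥ 0: x = 6
  y ≥ 0: y = 1
Binding constraints: C1, C3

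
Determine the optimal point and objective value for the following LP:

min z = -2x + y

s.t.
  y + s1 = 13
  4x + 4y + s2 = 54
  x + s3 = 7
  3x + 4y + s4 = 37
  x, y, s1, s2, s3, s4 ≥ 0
x = 7, y = 0, z = -14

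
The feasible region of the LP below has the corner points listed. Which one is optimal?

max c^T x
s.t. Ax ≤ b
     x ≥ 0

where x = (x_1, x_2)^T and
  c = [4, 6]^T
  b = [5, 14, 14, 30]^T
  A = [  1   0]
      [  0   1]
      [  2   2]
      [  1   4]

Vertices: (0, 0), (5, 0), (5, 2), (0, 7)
(0, 7) with z = 42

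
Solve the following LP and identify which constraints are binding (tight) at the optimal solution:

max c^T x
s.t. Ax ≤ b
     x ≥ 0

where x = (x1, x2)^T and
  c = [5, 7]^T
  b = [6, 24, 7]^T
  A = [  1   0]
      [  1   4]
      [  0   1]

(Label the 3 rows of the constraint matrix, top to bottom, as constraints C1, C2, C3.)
Optimal: x1 = 6, x2 = 4.5
Slack at optimum:
  C1: slack = 0 (binding)
  C2: slack = 0 (binding)
  C3: slack = 2.5
  x1 ≥ 0: x1 = 6
  x2 ≥ 0: x2 = 4.5
Binding constraints: C1, C2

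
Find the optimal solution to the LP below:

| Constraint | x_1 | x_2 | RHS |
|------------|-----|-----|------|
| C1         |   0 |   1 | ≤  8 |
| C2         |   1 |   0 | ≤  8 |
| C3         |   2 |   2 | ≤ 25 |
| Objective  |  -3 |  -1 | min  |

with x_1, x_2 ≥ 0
Each vertex is the intersection of two constraint boundaries that also satisfies all remaining constraints:
  x_1 = 0 and x_2 = 0 → (0, 0)
  x_1 = 8 and x_2 = 0 → (8, 0)
  x_1 = 8 and 2x_1 + 2x_2 = 25 → (8, 4.5)
  x_2 = 8 and 2x_1 + 2x_2 = 25 → (4.5, 8)
  x_2 = 8 and x_1 = 0 → (0, 8)

Evaluating z = -3x_1 - x_2 at each vertex:
  (0, 0): z = 0
  (8, 0): z = -24
  (8, 4.5): z = -28.5
  (4.5, 8): z = -21.5
  (0, 8): z = -8

The minimum is at (8, 4.5) with z = -28.5.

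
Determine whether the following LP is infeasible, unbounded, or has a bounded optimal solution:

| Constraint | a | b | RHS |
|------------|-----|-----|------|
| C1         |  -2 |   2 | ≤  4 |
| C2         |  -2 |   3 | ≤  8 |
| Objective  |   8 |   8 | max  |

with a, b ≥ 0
Feasible point: (0, 0) satisfies every constraint, so the LP is feasible.
Direction d = (1, 0): for each constraint row a, a·d ≤ 0 —
  (-2)(1) + (2)(0) = -2 ≤ 0
  (-2)(1) + (3)(0) = -2 ≤ 0
and d ≥ 0, so (0, 0) + t·d stays feasible for every t ≥ 0. Along this ray z = 8a + 8b changes by 8 per unit t, so z → +∞.

Unbounded — the objective can increase without bound over the feasible region.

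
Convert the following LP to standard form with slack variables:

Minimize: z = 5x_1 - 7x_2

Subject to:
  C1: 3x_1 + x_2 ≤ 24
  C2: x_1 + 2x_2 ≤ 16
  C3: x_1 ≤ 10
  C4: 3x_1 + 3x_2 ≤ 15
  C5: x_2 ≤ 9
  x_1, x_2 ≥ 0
min z = 5x_1 - 7x_2

s.t.
  3x_1 + x_2 + s1 = 24
  x_1 + 2x_2 + s2 = 16
  x_1 + s3 = 10
  3x_1 + 3x_2 + s4 = 15
  x_2 + s5 = 9
  x_1, x_2, s1, s2, s3, s4, s5 ≥ 0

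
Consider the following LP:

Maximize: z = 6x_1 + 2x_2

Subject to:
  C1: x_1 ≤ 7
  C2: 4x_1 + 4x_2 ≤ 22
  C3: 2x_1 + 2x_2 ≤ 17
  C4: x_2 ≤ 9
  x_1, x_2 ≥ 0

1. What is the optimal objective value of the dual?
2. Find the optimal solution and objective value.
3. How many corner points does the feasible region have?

1. 33 (by strong duality, equal to the primal optimum)
2. x_1 = 5.5, x_2 = 0, z = 33
3. 3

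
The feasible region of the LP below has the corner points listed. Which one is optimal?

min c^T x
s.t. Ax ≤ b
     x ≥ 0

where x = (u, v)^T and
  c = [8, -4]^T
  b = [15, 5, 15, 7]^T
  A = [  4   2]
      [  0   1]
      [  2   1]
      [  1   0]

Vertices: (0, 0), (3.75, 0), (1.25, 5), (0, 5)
Evaluating z = 8u - 4v at each vertex:
  (0, 0): z = 0
  (3.75, 0): z = 30
  (1.25, 5): z = -10
  (0, 5): z = -20

The smallest value is z = -20, attained at (0, 5).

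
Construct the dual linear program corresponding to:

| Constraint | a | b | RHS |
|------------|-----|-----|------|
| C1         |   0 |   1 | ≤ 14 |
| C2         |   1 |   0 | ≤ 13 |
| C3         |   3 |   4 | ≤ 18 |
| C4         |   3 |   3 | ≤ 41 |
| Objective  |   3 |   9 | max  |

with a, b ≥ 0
Minimize: z = 14y1 + 13y2 + 18y3 + 41y4

Subject to:
  C1: -y2 - 3y3 - 3y4 ≤ -3
  C2: -y1 - 4y3 - 3y4 ≤ -9
  y1, y2, y3, y4 ≥ 0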